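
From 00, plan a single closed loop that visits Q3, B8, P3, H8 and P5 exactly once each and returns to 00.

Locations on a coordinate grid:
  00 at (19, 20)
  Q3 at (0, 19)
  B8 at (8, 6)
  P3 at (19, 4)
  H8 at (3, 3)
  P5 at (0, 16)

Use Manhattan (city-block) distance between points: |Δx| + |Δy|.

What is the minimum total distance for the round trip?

There are 60 distinct closed tours to check (reversals are equivalent).
00→Q3→B8→P3→H8→P5→00: 20+21+13+17+16+23 = 110
00→Q3→B8→P3→P5→H8→00: 20+21+13+31+16+33 = 134
00→Q3→B8→H8→P3→P5→00: 20+21+8+17+31+23 = 120
00→Q3→B8→H8→P5→P3→00: 20+21+8+16+31+16 = 112
00→Q3→B8→P5→P3→H8→00: 20+21+18+31+17+33 = 140
00→Q3→B8→P5→H8→P3→00: 20+21+18+16+17+16 = 108
00→Q3→P3→B8→H8→P5→00: 20+34+13+8+16+23 = 114
00→Q3→P3→B8→P5→H8→00: 20+34+13+18+16+33 = 134
00→Q3→P3→H8→B8→P5→00: 20+34+17+8+18+23 = 120
00→Q3→P3→H8→P5→B8→00: 20+34+17+16+18+25 = 130
00→Q3→P3→P5→B8→H8→00: 20+34+31+18+8+33 = 144
00→Q3→P3→P5→H8→B8→00: 20+34+31+16+8+25 = 134
00→Q3→H8→B8→P3→P5→00: 20+19+8+13+31+23 = 114
00→Q3→H8→B8→P5→P3→00: 20+19+8+18+31+16 = 112
… (46 more)
00→Q3→P5→H8→B8→P3→00: 20+3+16+8+13+16 = 76  ← best
The minimum is 76.
One optimal route: 00 → Q3 → P5 → H8 → B8 → P3 → 00 (or its reverse).

Shortest round trip = 76.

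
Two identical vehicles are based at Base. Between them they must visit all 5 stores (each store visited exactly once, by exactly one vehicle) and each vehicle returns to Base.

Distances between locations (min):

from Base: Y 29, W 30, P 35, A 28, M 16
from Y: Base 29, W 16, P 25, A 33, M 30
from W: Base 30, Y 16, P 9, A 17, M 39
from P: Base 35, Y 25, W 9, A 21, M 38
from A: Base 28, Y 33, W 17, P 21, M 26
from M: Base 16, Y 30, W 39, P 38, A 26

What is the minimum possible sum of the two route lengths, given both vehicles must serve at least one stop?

Minimum combined distance: 135 min.

Check every non-empty split of the stops between the two vehicles; for each half take its own optimal tour:
  {Y} + {W, P, A, M}: 58 + 102 = 160
  {W} + {Y, P, A, M}: 60 + 117 = 177
  {Y, W} + {P, A, M}: 75 + 98 = 173
  {P} + {Y, W, A, M}: 70 + 104 = 174
  {Y, P} + {W, A, M}: 89 + 89 = 178
  {W, P} + {Y, A, M}: 74 + 104 = 178
  … (15 splits in total)
  {Y, W, P, A} + {M}: 103 + 32 = 135  ← best
Best: vehicle 1 Base → Y → W → P → A → Base = 103; vehicle 2 Base → M → Base = 32; combined 135.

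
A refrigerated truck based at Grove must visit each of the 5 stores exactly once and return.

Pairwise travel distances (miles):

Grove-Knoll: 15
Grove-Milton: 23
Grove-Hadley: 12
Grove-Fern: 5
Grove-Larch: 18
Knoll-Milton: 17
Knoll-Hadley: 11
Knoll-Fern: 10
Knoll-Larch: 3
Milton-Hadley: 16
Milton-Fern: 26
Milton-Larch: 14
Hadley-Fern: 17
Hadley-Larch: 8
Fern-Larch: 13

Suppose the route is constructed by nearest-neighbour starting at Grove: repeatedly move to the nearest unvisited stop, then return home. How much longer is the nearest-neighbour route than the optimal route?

From Grove: Fern=5, Hadley=12, Knoll=15, Larch=18, Milton=23 → choose Fern (5).
From Fern: Knoll=10, Larch=13, Hadley=17, Milton=26 → choose Knoll (10).
From Knoll: Larch=3, Hadley=11, Milton=17 → choose Larch (3).
From Larch: Hadley=8, Milton=14 → choose Hadley (8).
From Hadley: Milton=16 → choose Milton (16).
NN route Grove → Fern → Knoll → Larch → Hadley → Milton → Grove costs 65.
Optimal: Grove → Hadley → Milton → Larch → Knoll → Fern → Grove costs 60 (by enumerating all 60 distinct tours).
Excess = 65 − 60 = 5.

5 miles longer than the optimal tour.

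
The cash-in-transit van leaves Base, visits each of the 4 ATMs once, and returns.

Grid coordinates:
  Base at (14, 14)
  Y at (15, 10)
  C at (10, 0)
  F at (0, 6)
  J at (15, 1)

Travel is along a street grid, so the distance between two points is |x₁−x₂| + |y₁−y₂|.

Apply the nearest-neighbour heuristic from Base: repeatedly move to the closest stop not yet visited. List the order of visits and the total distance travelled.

Base → [Y:5 / J:14 / C:18 / F:22] → Y (5)
Y → [J:9 / C:15 / F:19] → J (9)
J → [C:6 / F:20] → C (6)
C → [F:16] → F (16)
Return F→Base: 22.
Total = 5 + 9 + 6 + 16 + 22 = 58.

Total distance 58 via the nearest-neighbour route Base → Y → J → C → F → Base.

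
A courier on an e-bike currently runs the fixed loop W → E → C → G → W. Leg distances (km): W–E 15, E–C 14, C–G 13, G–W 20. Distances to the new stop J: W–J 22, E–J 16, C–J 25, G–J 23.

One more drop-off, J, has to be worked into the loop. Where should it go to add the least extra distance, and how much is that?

Adding 23 km by placing J on the W–E leg.

Insertion cost between consecutive stops i–j is d(i,J) + d(J,j) − d(i,j):
  between W and E: 22 + 16 − 15 = 23
  between E and C: 16 + 25 − 14 = 27
  between C and G: 25 + 23 − 13 = 35
  between G and W: 23 + 22 − 20 = 25
Cheapest insertion is between W and E, adding 23.
New total = 62 + 23 = 85.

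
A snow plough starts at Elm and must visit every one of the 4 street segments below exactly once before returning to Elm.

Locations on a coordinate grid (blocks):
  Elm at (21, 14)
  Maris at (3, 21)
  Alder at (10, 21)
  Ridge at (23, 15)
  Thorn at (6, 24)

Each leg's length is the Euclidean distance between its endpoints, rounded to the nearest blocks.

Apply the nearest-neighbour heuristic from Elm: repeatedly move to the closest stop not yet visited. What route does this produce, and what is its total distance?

Total distance 44 blocks via the nearest-neighbour route Elm → Ridge → Alder → Thorn → Maris → Elm.

At Elm the remaining stops are Ridge 2, Alder 13, Thorn 18, Maris 19; go to Ridge.
At Ridge the remaining stops are Alder 14, Thorn 19, Maris 21; go to Alder.
At Alder the remaining stops are Thorn 5, Maris 7; go to Thorn.
At Thorn the remaining stops are Maris 4; go to Maris.
Return Maris→Elm: 19.
Total = 2 + 14 + 5 + 4 + 19 = 44.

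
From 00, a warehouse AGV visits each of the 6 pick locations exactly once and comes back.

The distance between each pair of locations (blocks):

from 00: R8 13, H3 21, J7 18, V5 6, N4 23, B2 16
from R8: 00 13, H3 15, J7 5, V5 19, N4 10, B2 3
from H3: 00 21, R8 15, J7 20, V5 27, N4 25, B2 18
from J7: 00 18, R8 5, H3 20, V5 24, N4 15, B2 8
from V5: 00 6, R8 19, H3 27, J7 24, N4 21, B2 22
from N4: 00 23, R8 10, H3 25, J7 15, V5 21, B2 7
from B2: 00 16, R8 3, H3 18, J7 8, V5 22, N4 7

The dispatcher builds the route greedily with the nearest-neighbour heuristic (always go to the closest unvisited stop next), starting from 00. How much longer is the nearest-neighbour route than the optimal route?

00: V5=6, R8=13, B2=16, J7=18, H3=21, N4=23 ⇒ V5
V5: R8=19, N4=21, B2=22, J7=24, H3=27 ⇒ R8
R8: B2=3, J7=5, N4=10, H3=15 ⇒ B2
B2: N4=7, J7=8, H3=18 ⇒ N4
N4: J7=15, H3=25 ⇒ J7
J7: H3=20 ⇒ H3
NN route 00 → V5 → R8 → B2 → N4 → J7 → H3 → 00 costs 91.
Optimal: 00 → H3 → R8 → J7 → B2 → N4 → V5 → 00 costs 83 (by enumerating all 360 distinct tours).
Excess = 91 − 83 = 8.

Excess over optimum: 8 blocks.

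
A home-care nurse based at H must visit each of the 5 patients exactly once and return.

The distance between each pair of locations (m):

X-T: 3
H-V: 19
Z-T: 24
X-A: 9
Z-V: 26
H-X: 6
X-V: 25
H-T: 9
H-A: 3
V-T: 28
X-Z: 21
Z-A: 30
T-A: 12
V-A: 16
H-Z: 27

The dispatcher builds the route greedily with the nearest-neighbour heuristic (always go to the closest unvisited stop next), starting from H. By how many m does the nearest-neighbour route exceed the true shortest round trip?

6 m longer than the optimal tour.

H: A=3, X=6, T=9, V=19, Z=27 ⇒ A
A: X=9, T=12, V=16, Z=30 ⇒ X
X: T=3, Z=21, V=25 ⇒ T
T: Z=24, V=28 ⇒ Z
Z: V=26 ⇒ V
NN route H → A → X → T → Z → V → H costs 84.
Optimal: H → X → T → Z → V → A → H costs 78 (by enumerating all 60 distinct tours).
Excess = 84 − 78 = 6.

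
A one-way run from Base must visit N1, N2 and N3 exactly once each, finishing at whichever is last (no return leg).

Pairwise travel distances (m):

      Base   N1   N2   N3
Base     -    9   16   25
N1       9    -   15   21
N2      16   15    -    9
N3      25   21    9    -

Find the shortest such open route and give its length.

Shortest open route: 33 m.

There are 3! = 6 possible orderings.
Base - N1 - N2 - N3: 9+15+9 = 33
Base - N1 - N3 - N2: 9+21+9 = 39
Base - N2 - N1 - N3: 16+15+21 = 52
Base - N2 - N3 - N1: 16+9+21 = 46
Base - N3 - N1 - N2: 25+21+15 = 61
Base - N3 - N2 - N1: 25+9+15 = 49
The minimum is 33.
One shortest path: Base → N1 → N2 → N3.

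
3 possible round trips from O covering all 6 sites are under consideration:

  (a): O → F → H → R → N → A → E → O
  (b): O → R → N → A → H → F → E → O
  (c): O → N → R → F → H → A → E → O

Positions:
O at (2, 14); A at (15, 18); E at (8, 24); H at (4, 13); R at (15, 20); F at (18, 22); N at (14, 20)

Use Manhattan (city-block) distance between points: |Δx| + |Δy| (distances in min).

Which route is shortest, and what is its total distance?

Shortest is (b), total 90 min.

(a): 24 + 23 + 18 + 1 + 3 + 13 + 16 = 98
(b): 19 + 1 + 3 + 16 + 23 + 12 + 16 = 90
(c): 18 + 1 + 5 + 23 + 16 + 13 + 16 = 92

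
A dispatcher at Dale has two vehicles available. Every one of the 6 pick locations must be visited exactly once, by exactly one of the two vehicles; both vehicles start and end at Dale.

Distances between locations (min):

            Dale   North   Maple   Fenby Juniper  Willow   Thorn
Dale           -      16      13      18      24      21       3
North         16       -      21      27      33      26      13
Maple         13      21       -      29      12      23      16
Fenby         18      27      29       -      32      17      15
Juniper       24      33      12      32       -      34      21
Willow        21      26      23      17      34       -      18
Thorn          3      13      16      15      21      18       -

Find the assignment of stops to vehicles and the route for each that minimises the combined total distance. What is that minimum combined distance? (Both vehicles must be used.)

There are 2^5 − 1 = 31 ways to divide the 6 stops into two non-empty groups. For each, the best each vehicle can do is its own shortest tour through its group:
  {North} + {Maple, Fenby, Juniper, Willow, Thorn}: 32 + 94 = 126
  {Maple} + {North, Fenby, Juniper, Willow, Thorn}: 26 + 115 = 141
  {North, Maple} + {Fenby, Juniper, Willow, Thorn}: 50 + 93 = 143
  {Fenby} + {North, Maple, Juniper, Willow, Thorn}: 36 + 101 = 137
  {North, Fenby} + {Maple, Juniper, Willow, Thorn}: 61 + 80 = 141
  {Maple, Fenby} + {North, Juniper, Willow, Thorn}: 60 + 100 = 160
  … (31 splits in total)
  {North, Maple, Fenby, Juniper, Willow} + {Thorn}: 116 + 6 = 122  ← best
Best: vehicle 1 Dale → North → Willow → Fenby → Juniper → Maple → Dale = 116; vehicle 2 Dale → Thorn → Dale = 6; combined 122.

122 min — the smallest possible combined total.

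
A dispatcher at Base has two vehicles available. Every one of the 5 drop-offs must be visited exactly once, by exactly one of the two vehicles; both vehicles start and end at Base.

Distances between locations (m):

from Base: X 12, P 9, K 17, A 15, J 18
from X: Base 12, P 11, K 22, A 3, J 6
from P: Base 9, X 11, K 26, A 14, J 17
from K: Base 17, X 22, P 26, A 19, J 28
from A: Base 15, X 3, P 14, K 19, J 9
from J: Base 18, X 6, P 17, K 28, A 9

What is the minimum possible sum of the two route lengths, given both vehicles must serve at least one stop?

Check every non-empty split of the stops between the two vehicles; for each half take its own optimal tour:
  {X} + {P, K, A, J}: 24 + 71 = 95
  {P} + {X, K, A, J}: 18 + 63 = 81
  {X, P} + {K, A, J}: 32 + 63 = 95
  {K} + {X, P, A, J}: 34 + 50 = 84
  {X, K} + {P, A, J}: 51 + 50 = 101
  {P, K} + {X, A, J}: 52 + 42 = 94
  … (15 splits in total)
Best: vehicle 1 Base → P → Base = 18; vehicle 2 Base → X → J → A → K → Base = 63; combined 81.

81 m — the smallest possible combined total.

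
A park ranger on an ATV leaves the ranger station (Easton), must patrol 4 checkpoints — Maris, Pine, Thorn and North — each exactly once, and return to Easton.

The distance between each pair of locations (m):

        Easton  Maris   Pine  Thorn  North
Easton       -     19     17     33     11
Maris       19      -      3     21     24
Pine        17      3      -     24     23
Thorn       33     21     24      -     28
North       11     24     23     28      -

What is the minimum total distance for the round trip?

With 4 stops there are 4!/2 = 12 distinct round trips (a route and its reverse cost the same).
Easton - Maris - Pine - Thorn - North - Easton: 19+3+24+28+11 = 85
Easton - Maris - Pine - North - Thorn - Easton: 19+3+23+28+33 = 106
Easton - Maris - Thorn - Pine - North - Easton: 19+21+24+23+11 = 98
Easton - Maris - Thorn - North - Pine - Easton: 19+21+28+23+17 = 108
Easton - Maris - North - Pine - Thorn - Easton: 19+24+23+24+33 = 123
Easton - Maris - North - Thorn - Pine - Easton: 19+24+28+24+17 = 112
Easton - Pine - Maris - Thorn - North - Easton: 17+3+21+28+11 = 80
Easton - Pine - Maris - North - Thorn - Easton: 17+3+24+28+33 = 105
Easton - Pine - Thorn - Maris - North - Easton: 17+24+21+24+11 = 97
Easton - Pine - North - Maris - Thorn - Easton: 17+23+24+21+33 = 118
Easton - Thorn - Maris - Pine - North - Easton: 33+21+3+23+11 = 91
Easton - Thorn - Pine - Maris - North - Easton: 33+24+3+24+11 = 95
The minimum is 80.
One optimal route: Easton → Pine → Maris → Thorn → North → Easton (or its reverse).

Minimum total distance: 80 m.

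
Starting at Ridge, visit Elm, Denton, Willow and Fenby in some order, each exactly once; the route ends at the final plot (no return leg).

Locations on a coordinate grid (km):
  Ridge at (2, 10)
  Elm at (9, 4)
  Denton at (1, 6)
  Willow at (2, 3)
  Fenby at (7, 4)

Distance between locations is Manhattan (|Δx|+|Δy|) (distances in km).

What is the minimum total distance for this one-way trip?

Shortest open route: 17 km.

There are 4! = 24 possible orderings.
Ridge → Elm → Denton → Willow → Fenby: 13+10+4+6 = 33
Ridge → Elm → Denton → Fenby → Willow: 13+10+8+6 = 37
Ridge → Elm → Willow → Denton → Fenby: 13+8+4+8 = 33
Ridge → Elm → Willow → Fenby → Denton: 13+8+6+8 = 35
Ridge → Elm → Fenby → Denton → Willow: 13+2+8+4 = 27
Ridge → Elm → Fenby → Willow → Denton: 13+2+6+4 = 25
Ridge → Denton → Elm → Willow → Fenby: 5+10+8+6 = 29
Ridge → Denton → Elm → Fenby → Willow: 5+10+2+6 = 23
Ridge → Denton → Willow → Elm → Fenby: 5+4+8+2 = 19
Ridge → Denton → Willow → Fenby → Elm: 5+4+6+2 = 17
Ridge → Denton → Fenby → Elm → Willow: 5+8+2+8 = 23
Ridge → Denton → Fenby → Willow → Elm: 5+8+6+8 = 27
Ridge → Willow → Elm → Denton → Fenby: 7+8+10+8 = 33
Ridge → Willow → Elm → Fenby → Denton: 7+8+2+8 = 25
… (10 more)
The minimum is 17.
One shortest path: Ridge → Denton → Willow → Fenby → Elm.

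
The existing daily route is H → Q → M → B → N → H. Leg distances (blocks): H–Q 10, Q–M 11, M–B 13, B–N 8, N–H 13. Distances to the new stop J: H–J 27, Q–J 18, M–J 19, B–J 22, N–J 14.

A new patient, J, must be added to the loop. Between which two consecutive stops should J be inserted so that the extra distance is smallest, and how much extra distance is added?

Adding 26 blocks by placing J on the Q–M leg.

Insertion cost between consecutive stops i–j is d(i,J) + d(J,j) − d(i,j):
  between H and Q: 27 + 18 − 10 = 35
  between Q and M: 18 + 19 − 11 = 26
  between M and B: 19 + 22 − 13 = 28
  between B and N: 22 + 14 − 8 = 28
  between N and H: 14 + 27 − 13 = 28
Cheapest insertion is between Q and M, adding 26.
New total = 55 + 26 = 81.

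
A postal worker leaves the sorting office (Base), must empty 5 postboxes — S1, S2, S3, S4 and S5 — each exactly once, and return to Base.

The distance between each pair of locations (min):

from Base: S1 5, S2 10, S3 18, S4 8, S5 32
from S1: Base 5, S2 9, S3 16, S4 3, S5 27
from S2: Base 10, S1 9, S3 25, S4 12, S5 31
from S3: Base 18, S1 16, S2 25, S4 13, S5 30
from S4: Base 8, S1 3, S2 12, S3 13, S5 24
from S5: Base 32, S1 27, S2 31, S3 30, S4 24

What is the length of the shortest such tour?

Shortest round trip = 92 min.

There are 60 distinct closed tours to check (reversals are equivalent).
Base → S1 → S2 → S3 → S4 → S5 → Base: 5+9+25+13+24+32 = 108
Base → S1 → S2 → S3 → S5 → S4 → Base: 5+9+25+30+24+8 = 101
Base → S1 → S2 → S4 → S3 → S5 → Base: 5+9+12+13+30+32 = 101
Base → S1 → S2 → S4 → S5 → S3 → Base: 5+9+12+24+30+18 = 98
Base → S1 → S2 → S5 → S3 → S4 → Base: 5+9+31+30+13+8 = 96
Base → S1 → S2 → S5 → S4 → S3 → Base: 5+9+31+24+13+18 = 100
Base → S1 → S3 → S2 → S4 → S5 → Base: 5+16+25+12+24+32 = 114
Base → S1 → S3 → S2 → S5 → S4 → Base: 5+16+25+31+24+8 = 109
Base → S1 → S3 → S4 → S2 → S5 → Base: 5+16+13+12+31+32 = 109
Base → S1 → S3 → S4 → S5 → S2 → Base: 5+16+13+24+31+10 = 99
Base → S1 → S3 → S5 → S2 → S4 → Base: 5+16+30+31+12+8 = 102
Base → S1 → S3 → S5 → S4 → S2 → Base: 5+16+30+24+12+10 = 97
Base → S1 → S4 → S2 → S3 → S5 → Base: 5+3+12+25+30+32 = 107
Base → S1 → S4 → S2 → S5 → S3 → Base: 5+3+12+31+30+18 = 99
… (46 more)
Base → S1 → S4 → S3 → S5 → S2 → Base: 5+3+13+30+31+10 = 92  ← best
The minimum is 92.
One optimal route: Base → S1 → S4 → S3 → S5 → S2 → Base (or its reverse).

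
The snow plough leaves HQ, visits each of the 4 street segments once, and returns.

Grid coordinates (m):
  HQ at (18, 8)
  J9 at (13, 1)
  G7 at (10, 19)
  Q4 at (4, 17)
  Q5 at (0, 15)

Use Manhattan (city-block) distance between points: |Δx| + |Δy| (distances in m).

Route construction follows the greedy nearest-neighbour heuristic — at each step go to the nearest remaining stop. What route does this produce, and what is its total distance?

At HQ the remaining stops are J9 12, G7 19, Q4 23, Q5 25; go to J9.
At J9 the remaining stops are G7 21, Q4 25, Q5 27; go to G7.
At G7 the remaining stops are Q4 8, Q5 14; go to Q4.
At Q4 the remaining stops are Q5 6; go to Q5.
Return Q5→HQ: 25.
Total = 12 + 21 + 8 + 6 + 25 = 72.

72 m along HQ → J9 → G7 → Q4 → Q5 → HQ.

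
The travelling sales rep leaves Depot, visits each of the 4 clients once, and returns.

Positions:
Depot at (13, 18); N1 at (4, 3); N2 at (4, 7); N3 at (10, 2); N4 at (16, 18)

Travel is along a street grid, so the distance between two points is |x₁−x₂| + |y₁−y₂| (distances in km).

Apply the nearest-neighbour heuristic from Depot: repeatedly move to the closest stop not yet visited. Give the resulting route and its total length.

Depot → [N4:3 / N3:19 / N2:20 / N1:24] → N4 (3)
N4 → [N3:22 / N2:23 / N1:27] → N3 (22)
N3 → [N1:7 / N2:11] → N1 (7)
N1 → [N2:4] → N2 (4)
Return N2→Depot: 20.
Total = 3 + 22 + 7 + 4 + 20 = 56.

Total distance 56 km via the nearest-neighbour route Depot → N4 → N3 → N1 → N2 → Depot.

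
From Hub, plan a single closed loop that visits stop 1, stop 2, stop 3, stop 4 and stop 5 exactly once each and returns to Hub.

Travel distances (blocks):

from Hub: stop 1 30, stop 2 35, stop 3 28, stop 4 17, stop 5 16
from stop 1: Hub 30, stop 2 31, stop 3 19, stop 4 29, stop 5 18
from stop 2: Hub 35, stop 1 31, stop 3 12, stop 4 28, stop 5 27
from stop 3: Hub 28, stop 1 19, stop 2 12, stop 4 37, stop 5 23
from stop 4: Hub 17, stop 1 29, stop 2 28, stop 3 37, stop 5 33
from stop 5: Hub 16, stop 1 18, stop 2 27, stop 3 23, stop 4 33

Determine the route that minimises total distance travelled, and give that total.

110 blocks — the shortest possible round trip.

With 5 stops there are 5!/2 = 60 distinct round trips (a route and its reverse cost the same).
Hub-stop 1-stop 2-stop 3-stop 4-stop 5-Hub: 30+31+12+37+33+16 = 159
Hub-stop 1-stop 2-stop 3-stop 5-stop 4-Hub: 30+31+12+23+33+17 = 146
Hub-stop 1-stop 2-stop 4-stop 3-stop 5-Hub: 30+31+28+37+23+16 = 165
Hub-stop 1-stop 2-stop 4-stop 5-stop 3-Hub: 30+31+28+33+23+28 = 173
Hub-stop 1-stop 2-stop 5-stop 3-stop 4-Hub: 30+31+27+23+37+17 = 165
Hub-stop 1-stop 2-stop 5-stop 4-stop 3-Hub: 30+31+27+33+37+28 = 186
Hub-stop 1-stop 3-stop 2-stop 4-stop 5-Hub: 30+19+12+28+33+16 = 138
Hub-stop 1-stop 3-stop 2-stop 5-stop 4-Hub: 30+19+12+27+33+17 = 138
Hub-stop 1-stop 3-stop 4-stop 2-stop 5-Hub: 30+19+37+28+27+16 = 157
Hub-stop 1-stop 3-stop 4-stop 5-stop 2-Hub: 30+19+37+33+27+35 = 181
Hub-stop 1-stop 3-stop 5-stop 2-stop 4-Hub: 30+19+23+27+28+17 = 144
Hub-stop 1-stop 3-stop 5-stop 4-stop 2-Hub: 30+19+23+33+28+35 = 168
Hub-stop 1-stop 4-stop 2-stop 3-stop 5-Hub: 30+29+28+12+23+16 = 138
Hub-stop 1-stop 4-stop 2-stop 5-stop 3-Hub: 30+29+28+27+23+28 = 165
… (46 more)
Hub-stop 4-stop 2-stop 3-stop 1-stop 5-Hub: 17+28+12+19+18+16 = 110  ← best
The minimum is 110.
One optimal route: Hub → stop 4 → stop 2 → stop 3 → stop 1 → stop 5 → Hub (or its reverse).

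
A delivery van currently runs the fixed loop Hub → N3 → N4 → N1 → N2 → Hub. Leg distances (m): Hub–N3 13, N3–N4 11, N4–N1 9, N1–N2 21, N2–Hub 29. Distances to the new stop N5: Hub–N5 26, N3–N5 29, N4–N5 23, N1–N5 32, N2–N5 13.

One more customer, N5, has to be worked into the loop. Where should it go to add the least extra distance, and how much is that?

Insertion cost between consecutive stops i–j is d(i,N5) + d(N5,j) − d(i,j):
  between Hub and N3: 26 + 29 − 13 = 42
  between N3 and N4: 29 + 23 − 11 = 41
  between N4 and N1: 23 + 32 − 9 = 46
  between N1 and N2: 32 + 13 − 21 = 24
  between N2 and Hub: 13 + 26 − 29 = 10
Cheapest insertion is between N2 and Hub, adding 10.
New total = 83 + 10 = 93.

Minimum extra distance: 10 m, inserting N5 between N2 and Hub.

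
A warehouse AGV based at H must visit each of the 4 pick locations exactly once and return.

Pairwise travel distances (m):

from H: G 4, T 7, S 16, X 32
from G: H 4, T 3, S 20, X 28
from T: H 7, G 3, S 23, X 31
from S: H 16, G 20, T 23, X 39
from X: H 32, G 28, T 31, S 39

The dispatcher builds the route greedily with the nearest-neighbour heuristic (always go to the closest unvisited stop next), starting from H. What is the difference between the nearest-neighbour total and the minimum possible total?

8 m longer than the optimal tour.

From H: G=4, T=7, S=16, X=32 → choose G (4).
From G: T=3, S=20, X=28 → choose T (3).
From T: S=23, X=31 → choose S (23).
From S: X=39 → choose X (39).
NN route H → G → T → S → X → H costs 101.
Optimal: H → G → T → X → S → H costs 93 (by enumerating all 12 distinct tours).
Excess = 101 − 93 = 8.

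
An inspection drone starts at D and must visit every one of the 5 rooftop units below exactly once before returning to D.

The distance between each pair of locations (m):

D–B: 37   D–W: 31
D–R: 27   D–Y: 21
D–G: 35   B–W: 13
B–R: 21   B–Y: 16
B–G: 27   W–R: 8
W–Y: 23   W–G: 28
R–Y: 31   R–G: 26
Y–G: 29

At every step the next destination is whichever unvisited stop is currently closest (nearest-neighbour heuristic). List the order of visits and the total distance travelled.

At D the remaining stops are Y 21, R 27, W 31, G 35, B 37; go to Y.
At Y the remaining stops are B 16, W 23, G 29, R 31; go to B.
At B the remaining stops are W 13, R 21, G 27; go to W.
At W the remaining stops are R 8, G 28; go to R.
At R the remaining stops are G 26; go to G.
Return G→D: 35.
Total = 21 + 16 + 13 + 8 + 26 + 35 = 119.

Nearest-neighbour total = 119 m; route D → Y → B → W → R → G → D.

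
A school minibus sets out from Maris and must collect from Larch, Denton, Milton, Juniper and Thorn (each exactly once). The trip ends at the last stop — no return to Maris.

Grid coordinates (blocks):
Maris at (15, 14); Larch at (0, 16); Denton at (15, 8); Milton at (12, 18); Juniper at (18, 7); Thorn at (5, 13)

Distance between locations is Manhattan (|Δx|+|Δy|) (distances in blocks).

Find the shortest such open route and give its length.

There are 5! = 120 possible orderings.
Maris - Larch - Denton - Milton - Juniper - Thorn: 17+23+13+17+19 = 89
Maris - Larch - Denton - Milton - Thorn - Juniper: 17+23+13+12+19 = 84
Maris - Larch - Denton - Juniper - Milton - Thorn: 17+23+4+17+12 = 73
Maris - Larch - Denton - Juniper - Thorn - Milton: 17+23+4+19+12 = 75
Maris - Larch - Denton - Thorn - Milton - Juniper: 17+23+15+12+17 = 84
Maris - Larch - Denton - Thorn - Juniper - Milton: 17+23+15+19+17 = 91
Maris - Larch - Milton - Denton - Juniper - Thorn: 17+14+13+4+19 = 67
Maris - Larch - Milton - Denton - Thorn - Juniper: 17+14+13+15+19 = 78
Maris - Larch - Milton - Juniper - Denton - Thorn: 17+14+17+4+15 = 67
Maris - Larch - Milton - Juniper - Thorn - Denton: 17+14+17+19+15 = 82
Maris - Larch - Milton - Thorn - Denton - Juniper: 17+14+12+15+4 = 62
Maris - Larch - Milton - Thorn - Juniper - Denton: 17+14+12+19+4 = 66
Maris - Larch - Juniper - Denton - Milton - Thorn: 17+27+4+13+12 = 73
Maris - Larch - Juniper - Denton - Thorn - Milton: 17+27+4+15+12 = 75
… (106 more)
Maris - Denton - Juniper - Milton - Thorn - Larch: 6+4+17+12+8 = 47  ← best
The minimum is 47.
One shortest path: Maris → Denton → Juniper → Milton → Thorn → Larch.

Minimum one-way distance = 47 blocks.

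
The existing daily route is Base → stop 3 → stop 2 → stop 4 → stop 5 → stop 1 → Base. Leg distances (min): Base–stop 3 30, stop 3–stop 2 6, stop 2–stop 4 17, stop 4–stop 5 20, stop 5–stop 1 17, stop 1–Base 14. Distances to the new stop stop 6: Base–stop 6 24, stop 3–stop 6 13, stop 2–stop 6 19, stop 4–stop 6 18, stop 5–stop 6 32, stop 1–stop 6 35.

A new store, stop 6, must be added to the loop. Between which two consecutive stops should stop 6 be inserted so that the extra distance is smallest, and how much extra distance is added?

Adding 7 min by placing stop 6 on the Base–stop 3 leg.

Insertion cost between consecutive stops i–j is d(i,stop 6) + d(stop 6,j) − d(i,j):
  between Base and stop 3: 24 + 13 − 30 = 7
  between stop 3 and stop 2: 13 + 19 − 6 = 26
  between stop 2 and stop 4: 19 + 18 − 17 = 20
  between stop 4 and stop 5: 18 + 32 − 20 = 30
  between stop 5 and stop 1: 32 + 35 − 17 = 50
  between stop 1 and Base: 35 + 24 − 14 = 45
Cheapest insertion is between Base and stop 3, adding 7.
New total = 104 + 7 = 111.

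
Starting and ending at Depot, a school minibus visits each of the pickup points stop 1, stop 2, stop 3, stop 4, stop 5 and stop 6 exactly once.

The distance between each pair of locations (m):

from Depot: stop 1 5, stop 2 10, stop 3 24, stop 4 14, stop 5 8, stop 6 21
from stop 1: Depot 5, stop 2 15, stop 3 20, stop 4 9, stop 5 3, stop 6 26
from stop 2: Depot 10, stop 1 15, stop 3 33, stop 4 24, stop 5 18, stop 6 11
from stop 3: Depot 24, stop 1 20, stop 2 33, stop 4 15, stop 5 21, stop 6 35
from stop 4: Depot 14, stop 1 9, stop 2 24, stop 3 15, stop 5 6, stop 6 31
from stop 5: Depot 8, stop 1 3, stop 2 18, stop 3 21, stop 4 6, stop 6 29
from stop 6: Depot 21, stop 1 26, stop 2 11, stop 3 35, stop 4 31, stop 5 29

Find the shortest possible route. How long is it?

Minimum total distance: 85 m.

Depot-stop 1-stop 2-stop 3-stop 4-stop 5-stop 6-Depot: 5+15+33+15+6+29+21 = 124
Depot-stop 1-stop 2-stop 3-stop 4-stop 6-stop 5-Depot: 5+15+33+15+31+29+8 = 136
Depot-stop 1-stop 2-stop 3-stop 5-stop 4-stop 6-Depot: 5+15+33+21+6+31+21 = 132
Depot-stop 1-stop 2-stop 3-stop 5-stop 6-stop 4-Depot: 5+15+33+21+29+31+14 = 148
Depot-stop 1-stop 2-stop 3-stop 6-stop 4-stop 5-Depot: 5+15+33+35+31+6+8 = 133
Depot-stop 1-stop 2-stop 3-stop 6-stop 5-stop 4-Depot: 5+15+33+35+29+6+14 = 137
Depot-stop 1-stop 2-stop 4-stop 3-stop 5-stop 6-Depot: 5+15+24+15+21+29+21 = 130
Depot-stop 1-stop 2-stop 4-stop 3-stop 6-stop 5-Depot: 5+15+24+15+35+29+8 = 131
… (352 more)
Depot-stop 1-stop 5-stop 4-stop 3-stop 6-stop 2-Depot: 5+3+6+15+35+11+10 = 85  ← best
The minimum is 85.
One optimal route: Depot → stop 1 → stop 5 → stop 4 → stop 3 → stop 6 → stop 2 → Depot (or its reverse).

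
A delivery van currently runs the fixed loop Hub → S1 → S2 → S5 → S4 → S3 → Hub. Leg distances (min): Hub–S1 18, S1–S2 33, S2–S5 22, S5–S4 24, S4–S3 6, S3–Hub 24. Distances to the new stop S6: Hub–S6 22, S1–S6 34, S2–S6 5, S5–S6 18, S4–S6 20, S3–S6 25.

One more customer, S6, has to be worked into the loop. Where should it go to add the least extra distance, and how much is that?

Adding 1 min by placing S6 on the S2–S5 leg.

Insertion cost between consecutive stops i–j is d(i,S6) + d(S6,j) − d(i,j):
  between Hub and S1: 22 + 34 − 18 = 38
  between S1 and S2: 34 + 5 − 33 = 6
  between S2 and S5: 5 + 18 − 22 = 1
  between S5 and S4: 18 + 20 − 24 = 14
  between S4 and S3: 20 + 25 − 6 = 39
  between S3 and Hub: 25 + 22 − 24 = 23
Cheapest insertion is between S2 and S5, adding 1.
New total = 127 + 1 = 128.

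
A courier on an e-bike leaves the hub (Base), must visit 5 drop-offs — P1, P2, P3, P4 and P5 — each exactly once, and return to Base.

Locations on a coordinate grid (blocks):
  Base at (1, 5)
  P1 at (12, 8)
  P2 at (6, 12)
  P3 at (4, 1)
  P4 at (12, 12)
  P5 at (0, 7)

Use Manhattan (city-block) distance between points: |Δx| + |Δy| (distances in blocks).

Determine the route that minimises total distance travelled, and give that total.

46 blocks — the shortest possible round trip.

There are 60 distinct closed tours to check (reversals are equivalent).
Base-P1-P2-P3-P4-P5-Base: 14+10+13+19+17+3 = 76
Base-P1-P2-P3-P5-P4-Base: 14+10+13+10+17+18 = 82
Base-P1-P2-P4-P3-P5-Base: 14+10+6+19+10+3 = 62
Base-P1-P2-P4-P5-P3-Base: 14+10+6+17+10+7 = 64
Base-P1-P2-P5-P3-P4-Base: 14+10+11+10+19+18 = 82
Base-P1-P2-P5-P4-P3-Base: 14+10+11+17+19+7 = 78
Base-P1-P3-P2-P4-P5-Base: 14+15+13+6+17+3 = 68
Base-P1-P3-P2-P5-P4-Base: 14+15+13+11+17+18 = 88
Base-P1-P3-P4-P2-P5-Base: 14+15+19+6+11+3 = 68
Base-P1-P3-P4-P5-P2-Base: 14+15+19+17+11+12 = 88
Base-P1-P3-P5-P2-P4-Base: 14+15+10+11+6+18 = 74
Base-P1-P3-P5-P4-P2-Base: 14+15+10+17+6+12 = 74
Base-P1-P4-P2-P3-P5-Base: 14+4+6+13+10+3 = 50
Base-P1-P4-P2-P5-P3-Base: 14+4+6+11+10+7 = 52
… (46 more)
Base-P3-P1-P4-P2-P5-Base: 7+15+4+6+11+3 = 46  ← best
The minimum is 46.
One optimal route: Base → P3 → P1 → P4 → P2 → P5 → Base (or its reverse).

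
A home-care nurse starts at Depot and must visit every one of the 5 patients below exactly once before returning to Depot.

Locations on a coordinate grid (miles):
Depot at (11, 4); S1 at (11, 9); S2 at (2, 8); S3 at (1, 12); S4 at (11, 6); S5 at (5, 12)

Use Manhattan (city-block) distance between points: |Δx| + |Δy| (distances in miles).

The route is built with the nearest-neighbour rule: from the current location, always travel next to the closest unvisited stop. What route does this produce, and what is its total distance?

From Depot: distances to unvisited — S4=2, S1=5, S2=13, S5=14, S3=18. Nearest is S4 (2).
From S4: distances to unvisited — S1=3, S2=11, S5=12, S3=16. Nearest is S1 (3).
From S1: distances to unvisited — S5=9, S2=10, S3=13. Nearest is S5 (9).
From S5: distances to unvisited — S3=4, S2=7. Nearest is S3 (4).
From S3: distances to unvisited — S2=5. Nearest is S2 (5).
Return S2→Depot: 13.
Total = 2 + 3 + 9 + 4 + 5 + 13 = 36.

36 miles along Depot → S4 → S1 → S5 → S3 → S2 → Depot.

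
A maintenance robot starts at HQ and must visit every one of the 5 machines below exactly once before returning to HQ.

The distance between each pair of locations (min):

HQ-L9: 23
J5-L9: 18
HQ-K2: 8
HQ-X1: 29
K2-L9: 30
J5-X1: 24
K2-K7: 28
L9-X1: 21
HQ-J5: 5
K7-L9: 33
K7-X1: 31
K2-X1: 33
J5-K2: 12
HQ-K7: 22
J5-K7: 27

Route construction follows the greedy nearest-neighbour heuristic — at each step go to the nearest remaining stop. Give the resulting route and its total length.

HQ → [J5:5 / K2:8 / K7:22 / L9:23 / X1:29] → J5 (5)
J5 → [K2:12 / L9:18 / X1:24 / K7:27] → K2 (12)
K2 → [K7:28 / L9:30 / X1:33] → K7 (28)
K7 → [X1:31 / L9:33] → X1 (31)
X1 → [L9:21] → L9 (21)
Return L9→HQ: 23.
Total = 5 + 12 + 28 + 31 + 21 + 23 = 120.

Nearest-neighbour total = 120 min; route HQ → J5 → K2 → K7 → X1 → L9 → HQ.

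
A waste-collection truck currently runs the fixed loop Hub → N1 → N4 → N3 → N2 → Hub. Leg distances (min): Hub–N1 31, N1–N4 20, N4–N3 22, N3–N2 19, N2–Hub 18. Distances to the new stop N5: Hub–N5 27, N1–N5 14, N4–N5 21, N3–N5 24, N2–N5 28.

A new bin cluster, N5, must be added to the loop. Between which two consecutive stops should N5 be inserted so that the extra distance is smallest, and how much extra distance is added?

Insertion cost between consecutive stops i–j is d(i,N5) + d(N5,j) − d(i,j):
  between Hub and N1: 27 + 14 − 31 = 10
  between N1 and N4: 14 + 21 − 20 = 15
  between N4 and N3: 21 + 24 − 22 = 23
  between N3 and N2: 24 + 28 − 19 = 33
  between N2 and Hub: 28 + 27 − 18 = 37
Cheapest insertion is between Hub and N1, adding 10.
New total = 110 + 10 = 120.

+10 min — insert N5 between Hub and N1.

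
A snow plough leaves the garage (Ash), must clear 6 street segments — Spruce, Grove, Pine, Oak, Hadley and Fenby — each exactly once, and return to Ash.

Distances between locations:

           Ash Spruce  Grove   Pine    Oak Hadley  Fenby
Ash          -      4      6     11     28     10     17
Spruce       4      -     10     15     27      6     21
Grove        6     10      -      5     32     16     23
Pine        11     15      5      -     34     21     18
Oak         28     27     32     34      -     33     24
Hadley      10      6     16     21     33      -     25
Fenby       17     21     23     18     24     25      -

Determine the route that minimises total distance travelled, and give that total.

96 — the shortest possible round trip.

There are 360 distinct closed tours to check (reversals are equivalent).
Ash→Spruce→Grove→Pine→Oak→Hadley→Fenby→Ash: 4+10+5+34+33+25+17 = 128
Ash→Spruce→Grove→Pine→Oak→Fenby→Hadley→Ash: 4+10+5+34+24+25+10 = 112
Ash→Spruce→Grove→Pine→Hadley→Oak→Fenby→Ash: 4+10+5+21+33+24+17 = 114
Ash→Spruce→Grove→Pine→Hadley→Fenby→Oak→Ash: 4+10+5+21+25+24+28 = 117
Ash→Spruce→Grove→Pine→Fenby→Oak→Hadley→Ash: 4+10+5+18+24+33+10 = 104
Ash→Spruce→Grove→Pine→Fenby→Hadley→Oak→Ash: 4+10+5+18+25+33+28 = 123
Ash→Spruce→Grove→Oak→Pine→Hadley→Fenby→Ash: 4+10+32+34+21+25+17 = 143
Ash→Spruce→Grove→Oak→Pine→Fenby→Hadley→Ash: 4+10+32+34+18+25+10 = 133
… (352 more)
Ash→Spruce→Hadley→Oak→Fenby→Pine→Grove→Ash: 4+6+33+24+18+5+6 = 96  ← best
The minimum is 96.
One optimal route: Ash → Spruce → Hadley → Oak → Fenby → Pine → Grove → Ash (or its reverse).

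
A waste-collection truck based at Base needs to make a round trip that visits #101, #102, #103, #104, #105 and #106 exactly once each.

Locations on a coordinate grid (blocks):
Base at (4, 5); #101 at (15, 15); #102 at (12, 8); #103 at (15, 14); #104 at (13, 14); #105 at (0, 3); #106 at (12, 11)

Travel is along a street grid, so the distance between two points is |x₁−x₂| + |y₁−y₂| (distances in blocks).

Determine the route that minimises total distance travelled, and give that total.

54 blocks — the shortest possible round trip.

With 6 stops there are 6!/2 = 360 distinct round trips (a route and its reverse cost the same).
Base - #101 - #102 - #103 - #104 - #105 - #106 - Base: 21+10+9+2+24+20+14 = 100
Base - #101 - #102 - #103 - #104 - #106 - #105 - Base: 21+10+9+2+4+20+6 = 72
Base - #101 - #102 - #103 - #105 - #104 - #106 - Base: 21+10+9+26+24+4+14 = 108
Base - #101 - #102 - #103 - #105 - #106 - #104 - Base: 21+10+9+26+20+4+18 = 108
Base - #101 - #102 - #103 - #106 - #104 - #105 - Base: 21+10+9+6+4+24+6 = 80
Base - #101 - #102 - #103 - #106 - #105 - #104 - Base: 21+10+9+6+20+24+18 = 108
Base - #101 - #102 - #104 - #103 - #105 - #106 - Base: 21+10+7+2+26+20+14 = 100
Base - #101 - #102 - #104 - #103 - #106 - #105 - Base: 21+10+7+2+6+20+6 = 72
… (352 more)
Base - #101 - #103 - #104 - #106 - #102 - #105 - Base: 21+1+2+4+3+17+6 = 54  ← best
The minimum is 54.
One optimal route: Base → #101 → #103 → #104 → #106 → #102 → #105 → Base (or its reverse).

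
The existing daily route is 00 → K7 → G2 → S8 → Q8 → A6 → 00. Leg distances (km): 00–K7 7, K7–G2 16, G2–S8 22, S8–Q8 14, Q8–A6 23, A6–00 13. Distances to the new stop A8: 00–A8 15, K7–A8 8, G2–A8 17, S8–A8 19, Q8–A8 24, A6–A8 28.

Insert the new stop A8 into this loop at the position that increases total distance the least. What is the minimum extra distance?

Adding 9 km by placing A8 on the K7–G2 leg.

Insertion cost between consecutive stops i–j is d(i,A8) + d(A8,j) − d(i,j):
  between 00 and K7: 15 + 8 − 7 = 16
  between K7 and G2: 8 + 17 − 16 = 9
  between G2 and S8: 17 + 19 − 22 = 14
  between S8 and Q8: 19 + 24 − 14 = 29
  between Q8 and A6: 24 + 28 − 23 = 29
  between A6 and 00: 28 + 15 − 13 = 30
Cheapest insertion is between K7 and G2, adding 9.
New total = 95 + 9 = 104.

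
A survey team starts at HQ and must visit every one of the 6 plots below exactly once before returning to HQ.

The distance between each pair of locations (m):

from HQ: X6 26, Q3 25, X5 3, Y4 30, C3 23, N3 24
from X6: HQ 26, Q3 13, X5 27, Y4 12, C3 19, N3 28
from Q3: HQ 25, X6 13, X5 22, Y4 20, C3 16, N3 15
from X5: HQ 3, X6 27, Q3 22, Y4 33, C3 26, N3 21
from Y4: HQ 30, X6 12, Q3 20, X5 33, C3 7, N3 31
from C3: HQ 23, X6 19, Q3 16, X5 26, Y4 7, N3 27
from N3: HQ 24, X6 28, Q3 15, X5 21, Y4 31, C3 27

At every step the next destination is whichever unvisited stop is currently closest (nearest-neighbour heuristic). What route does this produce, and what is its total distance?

Nearest-neighbour total = 94 m; route HQ → X5 → N3 → Q3 → X6 → Y4 → C3 → HQ.

At HQ the remaining stops are X5 3, C3 23, N3 24, Q3 25, X6 26, Y4 30; go to X5.
At X5 the remaining stops are N3 21, Q3 22, C3 26, X6 27, Y4 33; go to N3.
At N3 the remaining stops are Q3 15, C3 27, X6 28, Y4 31; go to Q3.
At Q3 the remaining stops are X6 13, C3 16, Y4 20; go to X6.
At X6 the remaining stops are Y4 12, C3 19; go to Y4.
At Y4 the remaining stops are C3 7; go to C3.
Return C3→HQ: 23.
Total = 3 + 21 + 15 + 13 + 12 + 7 + 23 = 94.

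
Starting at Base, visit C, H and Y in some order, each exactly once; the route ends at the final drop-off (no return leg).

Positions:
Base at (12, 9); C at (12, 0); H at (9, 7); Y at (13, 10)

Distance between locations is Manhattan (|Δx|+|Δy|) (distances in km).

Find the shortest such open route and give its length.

There are 3! = 6 possible orderings.
Base → C → H → Y: 9+10+7 = 26
Base → C → Y → H: 9+11+7 = 27
Base → H → C → Y: 5+10+11 = 26
Base → H → Y → C: 5+7+11 = 23
Base → Y → C → H: 2+11+10 = 23
Base → Y → H → C: 2+7+10 = 19
The minimum is 19.
One shortest path: Base → Y → H → C.

19 km — the minimum one-way total.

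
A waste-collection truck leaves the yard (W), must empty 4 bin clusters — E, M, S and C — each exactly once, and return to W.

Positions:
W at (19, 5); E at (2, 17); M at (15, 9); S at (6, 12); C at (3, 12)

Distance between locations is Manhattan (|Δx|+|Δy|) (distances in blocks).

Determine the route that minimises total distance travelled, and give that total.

Minimum total distance: 58 blocks.

There are 12 distinct closed tours to check (reversals are equivalent).
W→E→M→S→C→W: 29+21+12+3+23 = 88
W→E→M→C→S→W: 29+21+15+3+20 = 88
W→E→S→M→C→W: 29+9+12+15+23 = 88
W→E→S→C→M→W: 29+9+3+15+8 = 64
W→E→C→M→S→W: 29+6+15+12+20 = 82
W→E→C→S→M→W: 29+6+3+12+8 = 58
W→M→E→S→C→W: 8+21+9+3+23 = 64
W→M→E→C→S→W: 8+21+6+3+20 = 58
W→M→S→E→C→W: 8+12+9+6+23 = 58
W→M→C→E→S→W: 8+15+6+9+20 = 58
W→S→E→M→C→W: 20+9+21+15+23 = 88
W→S→M→E→C→W: 20+12+21+6+23 = 82
The minimum is 58.
One optimal route: W → E → C → S → M → W (or its reverse).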